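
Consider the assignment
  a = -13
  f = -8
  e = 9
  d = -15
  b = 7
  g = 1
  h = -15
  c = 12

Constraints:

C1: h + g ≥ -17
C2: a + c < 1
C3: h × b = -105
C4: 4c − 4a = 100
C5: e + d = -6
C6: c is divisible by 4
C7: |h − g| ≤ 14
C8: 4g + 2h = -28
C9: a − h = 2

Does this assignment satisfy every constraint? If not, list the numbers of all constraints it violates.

Constraints 7 and 8 are violated.

C1: h + g = -15 + 1 = -14; -14 ≥ -17 — OK.
C2: a + c = -13 + 12 = -1; -1 < 1 — OK.
C3: h × b = -15 × 7 = -105 — OK.
C4: 4c − 4a = 4(12) − 4(-13) = 100 — OK.
C5: e + d = 9 + (-15) = -6 — OK.
C6: 12 / 4 = 3, so 4 divides 12 — OK.
C7: |-15 − 1| = 16; 16 > 14, exceeds bound 14 — violated.
C8: 4g + 2h = 4(1) + 2(-15) = -26, not -28 — violated.
C9: a − h = -13 − (-15) = 2 — OK.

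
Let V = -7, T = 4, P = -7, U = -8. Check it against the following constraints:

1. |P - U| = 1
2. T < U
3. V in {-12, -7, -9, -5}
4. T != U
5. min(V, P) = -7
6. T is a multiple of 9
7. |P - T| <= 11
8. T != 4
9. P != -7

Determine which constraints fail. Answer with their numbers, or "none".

Violated: 2, 6, 8, 9.

1. |-7 - (-8)| = 1  ✔
2. T = 4, U = -8; 4 ≥ -8 (want <)  ✘
3. V = -7 is in {-12, -7, -9, -5}  ✔
4. T = 4, U = -8; distinct  ✔
5. min(-7, -7) = -7  ✔
6. 4 = 9*0 + 4, so 9 does not divide 4  ✘
7. |-7 - 4| = 11; 11 ≤ 11  ✔
8. T = 4, but 4 is required to differ  ✘
9. P = -7, but -7 is required to differ  ✘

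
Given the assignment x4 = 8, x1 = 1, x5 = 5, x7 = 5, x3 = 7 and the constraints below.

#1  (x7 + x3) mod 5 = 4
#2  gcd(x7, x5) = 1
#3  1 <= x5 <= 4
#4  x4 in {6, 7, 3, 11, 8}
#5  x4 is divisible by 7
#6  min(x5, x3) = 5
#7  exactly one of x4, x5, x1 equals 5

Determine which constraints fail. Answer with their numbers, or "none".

Violated: 1, 2, 3, and 5.

#1 x7 + x3 = 12; 12 mod 5 = 2, not 4  ✘
#2 gcd(5, 5) = 5, not 1  ✘
#3 x5 = 5 is outside [1, 4]  ✘
#4 x4 = 8 is in {6, 7, 3, 11, 8}  ✔
#5 8 = 7*1 + 1, so 7 does not divide 8  ✘
#6 min(5, 7) = 5  ✔
#7 x4=8, x5=5, x1=1; 1 of them equals 5  ✔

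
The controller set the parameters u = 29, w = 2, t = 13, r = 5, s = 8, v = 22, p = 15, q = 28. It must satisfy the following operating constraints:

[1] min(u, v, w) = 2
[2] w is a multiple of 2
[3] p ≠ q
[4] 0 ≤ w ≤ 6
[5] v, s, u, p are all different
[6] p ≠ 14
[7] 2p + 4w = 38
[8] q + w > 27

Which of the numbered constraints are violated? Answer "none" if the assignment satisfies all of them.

All constraints are satisfied.

[1] min(29, 22, 2) = 2 — satisfied.
[2] 2 / 2 = 1, so 2 divides 2 — satisfied.
[3] p = 15, q = 28; distinct — satisfied.
[4] w = 2 lies in [0, 6] — satisfied.
[5] values 22, 8, 29, 15 are pairwise distinct — satisfied.
[6] p = 15, and 15 ≠ 14 — satisfied.
[7] 2p + 4w = 2(15) + 4(2) = 38 — satisfied.
[8] q + w = 28 + 2 = 30; 30 > 27 — satisfied.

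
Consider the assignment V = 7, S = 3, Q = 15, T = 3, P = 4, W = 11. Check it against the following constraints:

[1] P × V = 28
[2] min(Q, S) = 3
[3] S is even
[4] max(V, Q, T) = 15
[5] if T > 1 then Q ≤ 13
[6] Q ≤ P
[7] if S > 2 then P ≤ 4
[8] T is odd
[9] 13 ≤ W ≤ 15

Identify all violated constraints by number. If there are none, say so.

Violated: 3, 5, 6, and 9.

[1] P × V = 4 × 7 = 28 — satisfied.
[2] min(15, 3) = 3 — satisfied.
[3] S = 3 is odd — violated.
[4] max(7, 15, 3) = 15 — satisfied.
[5] T = 3 > 1, so we need Q ≤ 13; but Q = 15 > 13 — violated.
[6] Q = 15, P = 4; 15 > 4 (want ≤) — violated.
[7] S = 3 > 2, so we need P ≤ 4; P = 4 ≤ 4 — satisfied.
[8] T = 3 is odd — satisfied.
[9] W = 11 is outside [13, 15] — violated.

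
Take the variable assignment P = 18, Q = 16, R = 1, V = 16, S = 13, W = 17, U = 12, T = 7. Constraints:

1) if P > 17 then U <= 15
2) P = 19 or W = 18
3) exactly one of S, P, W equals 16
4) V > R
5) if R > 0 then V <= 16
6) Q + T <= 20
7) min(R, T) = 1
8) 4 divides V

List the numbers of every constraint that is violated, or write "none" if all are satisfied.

Violated: 2, 3, and 6.

1) P = 18 > 17, so we need U ≤ 15; U = 12 ≤ 15 — satisfied.
2) P = 18 ≠ 19 and W = 17 ≠ 18; both disjuncts false — violated.
3) S=13, P=18, W=17; 0 of them equal 16, not exactly one — violated.
4) V = 16, R = 1; 16 > 1 — satisfied.
5) R = 1 > 0, so we need V ≤ 16; V = 16 ≤ 16 — satisfied.
6) Q + T = 16 + 7 = 23; 23 > 20, bound 20 not met — violated.
7) min(1, 7) = 1 — satisfied.
8) 16 / 4 = 4, so 4 divides 16 — satisfied.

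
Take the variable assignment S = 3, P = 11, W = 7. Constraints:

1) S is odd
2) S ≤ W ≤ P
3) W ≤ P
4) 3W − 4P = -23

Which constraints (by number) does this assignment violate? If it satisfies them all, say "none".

1) S = 3 is odd  ✓
2) values 3 ≤ 7 ≤ 11  ✓
3) W = 7, P = 11; 7 ≤ 11  ✓
4) 3W − 4P = 3(7) − 4(11) = -23  ✓

The assignment satisfies every constraint.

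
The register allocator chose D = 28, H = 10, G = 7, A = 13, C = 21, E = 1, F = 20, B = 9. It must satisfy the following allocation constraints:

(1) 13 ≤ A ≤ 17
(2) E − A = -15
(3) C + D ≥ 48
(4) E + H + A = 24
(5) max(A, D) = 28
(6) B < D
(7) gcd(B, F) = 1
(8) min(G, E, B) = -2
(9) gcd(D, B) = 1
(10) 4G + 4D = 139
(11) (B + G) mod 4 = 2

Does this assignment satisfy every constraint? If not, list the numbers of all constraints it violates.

(1) A = 13 lies in [13, 17] — satisfied.
(2) E − A = 1 − 13 = -12, not -15 — violated.
(3) C + D = 21 + 28 = 49; 49 ≥ 48 — satisfied.
(4) E + H + A = 1 + 10 + 13 = 24 — satisfied.
(5) max(13, 28) = 28 — satisfied.
(6) B = 9, D = 28; 9 < 28 — satisfied.
(7) gcd(9, 20) = 1 — satisfied.
(8) min(7, 1, 9) = 1, not -2 — violated.
(9) gcd(28, 9) = 1 — satisfied.
(10) 4G + 4D = 4(7) + 4(28) = 140, not 139 — violated.
(11) B + G = 16; 16 mod 4 = 0, not 2 — violated.

Violated: 2, 8, 10, and 11.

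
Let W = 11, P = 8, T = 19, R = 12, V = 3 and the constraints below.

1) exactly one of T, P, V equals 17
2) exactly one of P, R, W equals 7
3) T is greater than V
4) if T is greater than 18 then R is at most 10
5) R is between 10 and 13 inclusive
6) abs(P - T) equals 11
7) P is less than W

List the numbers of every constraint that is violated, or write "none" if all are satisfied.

No — constraints 1, 2, and 4 are not satisfied.

1) T=19, P=8, V=3; 0 of them equal 17, not exactly one  ✗
2) P=8, R=12, W=11; 0 of them equal 7, not exactly one  ✗
3) T = 19, V = 3; 19 > 3  ✓
4) T = 19 > 18, so we need R ≤ 10; but R = 12 > 10  ✗
5) R = 12 lies in [10, 13]  ✓
6) abs(8 - 19) = 11  ✓
7) P = 8, W = 11; 8 < 11  ✓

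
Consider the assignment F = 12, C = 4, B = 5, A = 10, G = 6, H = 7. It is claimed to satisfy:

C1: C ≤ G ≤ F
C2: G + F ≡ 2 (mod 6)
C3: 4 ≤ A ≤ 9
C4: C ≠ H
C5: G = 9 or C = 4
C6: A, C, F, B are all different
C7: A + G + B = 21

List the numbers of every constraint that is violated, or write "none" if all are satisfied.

No — constraints 2, 3 are not satisfied.

C1: values 4 ≤ 6 ≤ 12 — holds.
C2: G + F = 18; 18 mod 6 = 0, not 2 — fails.
C3: A = 10 is outside [4, 9] — fails.
C4: C = 4, H = 7; distinct — holds.
C5: G = 6 ≠ 9, but C = 4 = 4 (second disjunct) — holds.
C6: values 10, 4, 12, 5 are pairwise distinct — holds.
C7: A + G + B = 10 + 6 + 5 = 21 — holds.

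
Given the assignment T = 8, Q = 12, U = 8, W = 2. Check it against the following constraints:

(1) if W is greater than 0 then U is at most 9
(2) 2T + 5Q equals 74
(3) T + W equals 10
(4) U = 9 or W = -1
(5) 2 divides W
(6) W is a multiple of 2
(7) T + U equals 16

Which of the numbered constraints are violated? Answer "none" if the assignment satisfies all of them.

No — constraints 2 and 4 are not satisfied.

(1) W = 2 > 0, so we need U ≤ 9; U = 8 ≤ 9  OK
(2) 2T + 5Q = 2(8) + 5(12) = 76, not 74  FAIL
(3) T + W = 8 + 2 = 10  OK
(4) U = 8 ≠ 9 and W = 2 ≠ -1; both disjuncts false  FAIL
(5) 2 / 2 = 1, so 2 divides 2  OK
(6) 2 / 2 = 1, so 2 divides 2  OK
(7) T + U = 8 + 8 = 16  OK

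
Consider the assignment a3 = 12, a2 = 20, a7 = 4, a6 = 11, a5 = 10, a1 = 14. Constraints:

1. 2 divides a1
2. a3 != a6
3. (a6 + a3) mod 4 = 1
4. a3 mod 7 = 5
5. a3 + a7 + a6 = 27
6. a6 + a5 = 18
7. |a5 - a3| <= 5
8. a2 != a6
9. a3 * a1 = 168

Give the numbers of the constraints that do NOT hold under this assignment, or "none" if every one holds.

The assignment fails constraints 3 and 6.

1. 14 / 2 = 7, so 2 divides 14 — holds.
2. a3 = 12, a6 = 11; distinct — holds.
3. a6 + a3 = 23; 23 mod 4 = 3, not 1 — fails.
4. 12 mod 7 = 5 — holds.
5. a3 + a7 + a6 = 12 + 4 + 11 = 27 — holds.
6. a6 + a5 = 11 + 10 = 21, not 18 — fails.
7. |10 - 12| = 2; 2 ≤ 5 — holds.
8. a2 = 20, a6 = 11; distinct — holds.
9. a3 * a1 = 12 * 14 = 168 — holds.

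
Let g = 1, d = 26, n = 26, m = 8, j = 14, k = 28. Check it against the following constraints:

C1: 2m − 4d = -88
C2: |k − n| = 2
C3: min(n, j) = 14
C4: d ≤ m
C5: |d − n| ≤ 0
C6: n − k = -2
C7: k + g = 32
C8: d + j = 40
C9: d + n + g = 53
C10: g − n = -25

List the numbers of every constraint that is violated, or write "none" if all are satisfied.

C1: 2m − 4d = 2(8) − 4(26) = -88 — holds.
C2: |28 − 26| = 2 — holds.
C3: min(26, 14) = 14 — holds.
C4: d = 26, m = 8; 26 > 8 (want ≤) — fails.
C5: |26 − 26| = 0; 0 ≤ 0 — holds.
C6: n − k = 26 − 28 = -2 — holds.
C7: k + g = 28 + 1 = 29, not 32 — fails.
C8: d + j = 26 + 14 = 40 — holds.
C9: d + n + g = 26 + 26 + 1 = 53 — holds.
C10: g − n = 1 − 26 = -25 — holds.

Constraints 4, 7 do not hold.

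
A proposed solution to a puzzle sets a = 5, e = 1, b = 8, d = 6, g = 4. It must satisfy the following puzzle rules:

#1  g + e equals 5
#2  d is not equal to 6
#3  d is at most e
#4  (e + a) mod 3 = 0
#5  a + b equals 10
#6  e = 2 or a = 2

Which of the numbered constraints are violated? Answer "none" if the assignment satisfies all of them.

No — constraints 2, 3, 5, and 6 are not satisfied.

#1 g + e = 4 + 1 = 5 — holds.
#2 d = 6, but 6 is required to differ — fails.
#3 d = 6, e = 1; 6 > 1 (want ≤) — fails.
#4 e + a = 6; 6 mod 3 = 0 — holds.
#5 a + b = 5 + 8 = 13, not 10 — fails.
#6 e = 1 ≠ 2 and a = 5 ≠ 2; both disjuncts false — fails.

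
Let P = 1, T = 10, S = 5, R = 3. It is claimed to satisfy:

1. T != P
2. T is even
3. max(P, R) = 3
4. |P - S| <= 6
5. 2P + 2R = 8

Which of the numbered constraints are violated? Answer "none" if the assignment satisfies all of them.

All constraints are satisfied.

1. T = 10, P = 1; distinct — holds.
2. T = 10 is even — holds.
3. max(1, 3) = 3 — holds.
4. |1 - 5| = 4; 4 ≤ 6 — holds.
5. 2P + 2R = 2(1) + 2(3) = 8 — holds.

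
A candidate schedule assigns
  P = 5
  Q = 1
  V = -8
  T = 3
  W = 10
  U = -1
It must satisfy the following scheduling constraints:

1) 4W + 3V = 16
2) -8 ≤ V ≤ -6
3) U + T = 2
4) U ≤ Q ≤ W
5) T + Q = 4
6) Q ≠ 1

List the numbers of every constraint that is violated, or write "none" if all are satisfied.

1) 4W + 3V = 4(10) + 3(-8) = 16  ✔
2) V = -8 lies in [-8, -6]  ✔
3) U + T = -1 + 3 = 2  ✔
4) values -1 ≤ 1 ≤ 10  ✔
5) T + Q = 3 + 1 = 4  ✔
6) Q = 1, but 1 is required to differ  ✘

No — constraint 6 is not satisfied.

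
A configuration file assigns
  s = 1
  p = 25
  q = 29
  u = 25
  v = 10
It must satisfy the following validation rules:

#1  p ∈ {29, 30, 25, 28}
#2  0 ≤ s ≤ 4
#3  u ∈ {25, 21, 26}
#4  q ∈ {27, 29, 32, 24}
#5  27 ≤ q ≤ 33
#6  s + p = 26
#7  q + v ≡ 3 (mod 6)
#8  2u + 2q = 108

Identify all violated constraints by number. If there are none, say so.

None — every constraint holds.

#1 p = 25 is in {29, 30, 25, 28}  OK
#2 s = 1 lies in [0, 4]  OK
#3 u = 25 is in {25, 21, 26}  OK
#4 q = 29 is in {27, 29, 32, 24}  OK
#5 q = 29 lies in [27, 33]  OK
#6 s + p = 1 + 25 = 26  OK
#7 q + v = 39; 39 mod 6 = 3  OK
#8 2u + 2q = 2(25) + 2(29) = 108  OK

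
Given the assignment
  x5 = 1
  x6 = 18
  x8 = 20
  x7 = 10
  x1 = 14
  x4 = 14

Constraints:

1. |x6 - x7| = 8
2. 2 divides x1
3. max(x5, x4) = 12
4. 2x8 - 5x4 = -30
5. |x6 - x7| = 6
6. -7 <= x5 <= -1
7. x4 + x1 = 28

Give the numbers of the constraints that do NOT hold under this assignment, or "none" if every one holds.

1. |18 - 10| = 8  OK
2. 14 / 2 = 7, so 2 divides 14  OK
3. max(1, 14) = 14, not 12  FAIL
4. 2x8 - 5x4 = 2(20) - 5(14) = -30  OK
5. |18 - 10| = 8, not 6  FAIL
6. x5 = 1 is outside [-7, -1]  FAIL
7. x4 + x1 = 14 + 14 = 28  OK

Constraints 3, 5, and 6 are violated.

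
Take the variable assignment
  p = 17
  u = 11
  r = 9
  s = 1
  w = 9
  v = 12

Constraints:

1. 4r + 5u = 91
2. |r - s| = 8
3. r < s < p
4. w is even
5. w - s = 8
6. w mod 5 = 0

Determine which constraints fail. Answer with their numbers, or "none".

1. 4r + 5u = 4(9) + 5(11) = 91 — holds.
2. |9 - 1| = 8 — holds.
3. values 9, 1, 17; r = 9 is not < s = 1 — fails.
4. w = 9 is odd — fails.
5. w - s = 9 - 1 = 8 — holds.
6. 9 mod 5 = 4, not 0 — fails.

Constraints 3, 4, 6 are violated.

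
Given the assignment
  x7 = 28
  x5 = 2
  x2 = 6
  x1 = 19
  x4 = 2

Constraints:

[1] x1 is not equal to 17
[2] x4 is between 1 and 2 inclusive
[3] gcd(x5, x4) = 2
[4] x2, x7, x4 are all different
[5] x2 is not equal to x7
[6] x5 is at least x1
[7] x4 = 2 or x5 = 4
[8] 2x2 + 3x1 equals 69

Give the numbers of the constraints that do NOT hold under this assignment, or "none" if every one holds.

Constraint 6 is violated.

[1] x1 = 19, and 19 ≠ 17 — OK.
[2] x4 = 2 lies in [1, 2] — OK.
[3] gcd(2, 2) = 2 — OK.
[4] values 6, 28, 2 are pairwise distinct — OK.
[5] x2 = 6, x7 = 28; distinct — OK.
[6] x5 = 2, x1 = 19; 2 < 19 (want ≥) — violated.
[7] x4 = 2 = 2 (first disjunct) — OK.
[8] 2x2 + 3x1 = 2(6) + 3(19) = 69 — OK.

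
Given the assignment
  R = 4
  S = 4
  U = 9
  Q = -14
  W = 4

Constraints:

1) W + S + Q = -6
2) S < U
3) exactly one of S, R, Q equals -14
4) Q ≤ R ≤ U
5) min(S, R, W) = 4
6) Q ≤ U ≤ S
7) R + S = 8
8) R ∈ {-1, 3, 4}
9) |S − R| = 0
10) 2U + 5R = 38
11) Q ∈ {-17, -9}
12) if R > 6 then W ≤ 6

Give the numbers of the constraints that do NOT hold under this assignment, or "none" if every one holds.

No — constraints 6 and 11 are not satisfied.

1) W + S + Q = 4 + 4 + (-14) = -6  ✓
2) S = 4, U = 9; 4 < 9  ✓
3) S=4, R=4, Q=-14; 1 of them equals -14  ✓
4) values -14 ≤ 4 ≤ 9  ✓
5) min(4, 4, 4) = 4  ✓
6) values -14, 9, 4; U = 9 is not ≤ S = 4  ✗
7) R + S = 4 + 4 = 8  ✓
8) R = 4 is in {-1, 3, 4}  ✓
9) |4 − 4| = 0  ✓
10) 2U + 5R = 2(9) + 5(4) = 38  ✓
11) Q = -14 is not in {-17, -9}  ✗
12) R = 4, not > 6; antecedent false, conditional vacuously true  ✓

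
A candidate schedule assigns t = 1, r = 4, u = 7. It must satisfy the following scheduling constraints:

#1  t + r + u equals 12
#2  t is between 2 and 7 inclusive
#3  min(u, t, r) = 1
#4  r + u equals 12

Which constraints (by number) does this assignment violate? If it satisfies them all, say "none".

No — constraints 2 and 4 are not satisfied.

#1 t + r + u = 1 + 4 + 7 = 12 — satisfied.
#2 t = 1 is outside [2, 7] — violated.
#3 min(7, 1, 4) = 1 — satisfied.
#4 r + u = 4 + 7 = 11, not 12 — violated.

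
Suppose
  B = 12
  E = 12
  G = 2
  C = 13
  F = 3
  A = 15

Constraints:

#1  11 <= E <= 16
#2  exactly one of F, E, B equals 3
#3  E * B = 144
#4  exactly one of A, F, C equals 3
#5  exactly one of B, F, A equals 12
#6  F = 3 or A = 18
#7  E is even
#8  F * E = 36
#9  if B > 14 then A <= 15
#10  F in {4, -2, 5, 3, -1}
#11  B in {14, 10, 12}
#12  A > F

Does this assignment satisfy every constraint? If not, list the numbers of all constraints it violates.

Yes — all constraints hold.

#1 E = 12 lies in [11, 16] — satisfied.
#2 F=3, E=12, B=12; 1 of them equals 3 — satisfied.
#3 E * B = 12 * 12 = 144 — satisfied.
#4 A=15, F=3, C=13; 1 of them equals 3 — satisfied.
#5 B=12, F=3, A=15; 1 of them equals 12 — satisfied.
#6 F = 3 = 3 (first disjunct) — satisfied.
#7 E = 12 is even — satisfied.
#8 F * E = 3 * 12 = 36 — satisfied.
#9 B = 12, not > 14; antecedent false, conditional vacuously true — satisfied.
#10 F = 3 is in {4, -2, 5, 3, -1} — satisfied.
#11 B = 12 is in {14, 10, 12} — satisfied.
#12 A = 15, F = 3; 15 > 3 — satisfied.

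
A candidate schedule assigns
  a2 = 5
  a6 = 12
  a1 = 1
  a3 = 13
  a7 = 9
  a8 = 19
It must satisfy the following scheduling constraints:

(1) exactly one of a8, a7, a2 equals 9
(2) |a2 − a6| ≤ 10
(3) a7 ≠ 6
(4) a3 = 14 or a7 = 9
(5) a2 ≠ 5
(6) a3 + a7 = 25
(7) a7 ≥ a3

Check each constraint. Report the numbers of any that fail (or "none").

Constraints 5, 6, 7 do not hold.

(1) a8=19, a7=9, a2=5; 1 of them equals 9 — OK.
(2) |5 − 12| = 7; 7 ≤ 10 — OK.
(3) a7 = 9, and 9 ≠ 6 — OK.
(4) a3 = 13 ≠ 14, but a7 = 9 = 9 (second disjunct) — OK.
(5) a2 = 5, but 5 is required to differ — violated.
(6) a3 + a7 = 13 + 9 = 22, not 25 — violated.
(7) a7 = 9, a3 = 13; 9 < 13 (want ≥) — violated.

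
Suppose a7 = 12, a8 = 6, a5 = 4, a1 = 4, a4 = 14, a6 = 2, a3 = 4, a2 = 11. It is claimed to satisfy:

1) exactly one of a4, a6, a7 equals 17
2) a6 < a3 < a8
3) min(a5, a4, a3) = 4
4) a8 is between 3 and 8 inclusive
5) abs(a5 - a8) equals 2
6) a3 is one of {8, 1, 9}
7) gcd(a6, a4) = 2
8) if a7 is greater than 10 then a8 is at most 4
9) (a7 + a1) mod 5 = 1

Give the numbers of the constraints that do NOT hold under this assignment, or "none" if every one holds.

No — constraints 1, 6, 8 are not satisfied.

1) a4=14, a6=2, a7=12; 0 of them equal 17, not exactly one — violated.
2) values 2 < 4 < 6 — satisfied.
3) min(4, 14, 4) = 4 — satisfied.
4) a8 = 6 lies in [3, 8] — satisfied.
5) abs(4 - 6) = 2 — satisfied.
6) a3 = 4 is not in {8, 1, 9} — violated.
7) gcd(2, 14) = 2 — satisfied.
8) a7 = 12 > 10, so we need a8 ≤ 4; but a8 = 6 > 4 — violated.
9) a7 + a1 = 16; 16 mod 5 = 1 — satisfied.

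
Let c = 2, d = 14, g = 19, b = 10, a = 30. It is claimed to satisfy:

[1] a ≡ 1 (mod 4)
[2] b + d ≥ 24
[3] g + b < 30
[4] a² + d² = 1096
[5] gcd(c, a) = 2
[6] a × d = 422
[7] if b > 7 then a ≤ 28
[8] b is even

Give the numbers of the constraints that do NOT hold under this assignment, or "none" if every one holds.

No — constraints 1, 6, 7 are not satisfied.

[1] 30 mod 4 = 2, not 1 — fails.
[2] b + d = 10 + 14 = 24; 24 ≥ 24 — holds.
[3] g + b = 19 + 10 = 29; 29 < 30 — holds.
[4] a² + d² = 30² + 14² = 900 + 196 = 1096 — holds.
[5] gcd(2, 30) = 2 — holds.
[6] a × d = 30 × 14 = 420, not 422 — fails.
[7] b = 10 > 7, so we need a ≤ 28; but a = 30 > 28 — fails.
[8] b = 10 is even — holds.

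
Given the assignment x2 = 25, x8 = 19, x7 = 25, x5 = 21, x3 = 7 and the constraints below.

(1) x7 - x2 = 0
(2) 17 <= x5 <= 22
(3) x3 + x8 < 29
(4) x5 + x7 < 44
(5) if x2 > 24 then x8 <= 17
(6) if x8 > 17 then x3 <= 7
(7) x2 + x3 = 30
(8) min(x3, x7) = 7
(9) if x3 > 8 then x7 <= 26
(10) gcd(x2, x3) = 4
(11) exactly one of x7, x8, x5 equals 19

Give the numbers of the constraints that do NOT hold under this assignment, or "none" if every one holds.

(1) x7 - x2 = 25 - 25 = 0 — satisfied.
(2) x5 = 21 lies in [17, 22] — satisfied.
(3) x3 + x8 = 7 + 19 = 26; 26 < 29 — satisfied.
(4) x5 + x7 = 21 + 25 = 46; 46 ≥ 44, bound 44 not met — violated.
(5) x2 = 25 > 24, so we need x8 ≤ 17; but x8 = 19 > 17 — violated.
(6) x8 = 19 > 17, so we need x3 ≤ 7; x3 = 7 ≤ 7 — satisfied.
(7) x2 + x3 = 25 + 7 = 32, not 30 — violated.
(8) min(7, 25) = 7 — satisfied.
(9) x3 = 7, not > 8; antecedent false, conditional vacuously true — satisfied.
(10) gcd(25, 7) = 1, not 4 — violated.
(11) x7=25, x8=19, x5=21; 1 of them equals 19 — satisfied.

Constraints 4, 5, 7, 10 are violated.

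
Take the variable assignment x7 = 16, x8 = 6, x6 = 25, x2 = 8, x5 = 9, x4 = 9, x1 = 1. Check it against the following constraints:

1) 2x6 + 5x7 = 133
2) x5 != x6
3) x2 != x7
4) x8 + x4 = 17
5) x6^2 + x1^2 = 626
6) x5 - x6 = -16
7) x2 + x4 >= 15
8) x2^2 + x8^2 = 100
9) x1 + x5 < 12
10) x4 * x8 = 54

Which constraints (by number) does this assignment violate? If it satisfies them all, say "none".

1) 2x6 + 5x7 = 2(25) + 5(16) = 130, not 133  ✘
2) x5 = 9, x6 = 25; distinct  ✔
3) x2 = 8, x7 = 16; distinct  ✔
4) x8 + x4 = 6 + 9 = 15, not 17  ✘
5) x6^2 + x1^2 = 25^2 + 1^2 = 625 + 1 = 626  ✔
6) x5 - x6 = 9 - 25 = -16  ✔
7) x2 + x4 = 8 + 9 = 17; 17 ≥ 15  ✔
8) x2^2 + x8^2 = 8^2 + 6^2 = 64 + 36 = 100  ✔
9) x1 + x5 = 1 + 9 = 10; 10 < 12  ✔
10) x4 * x8 = 9 * 6 = 54  ✔

The assignment fails constraints 1 and 4.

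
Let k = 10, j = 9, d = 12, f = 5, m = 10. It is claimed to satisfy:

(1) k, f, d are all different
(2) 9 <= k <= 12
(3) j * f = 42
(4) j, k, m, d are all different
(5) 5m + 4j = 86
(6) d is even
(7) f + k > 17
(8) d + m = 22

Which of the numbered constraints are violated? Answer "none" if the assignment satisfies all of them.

Constraints 3, 4, and 7 do not hold.

(1) values 10, 5, 12 are pairwise distinct  ✓
(2) k = 10 lies in [9, 12]  ✓
(3) j * f = 9 * 5 = 45, not 42  ✗
(4) k = m = 10, not all different  ✗
(5) 5m + 4j = 5(10) + 4(9) = 86  ✓
(6) d = 12 is even  ✓
(7) f + k = 5 + 10 = 15; 15 ≤ 17, bound 17 not met  ✗
(8) d + m = 12 + 10 = 22  ✓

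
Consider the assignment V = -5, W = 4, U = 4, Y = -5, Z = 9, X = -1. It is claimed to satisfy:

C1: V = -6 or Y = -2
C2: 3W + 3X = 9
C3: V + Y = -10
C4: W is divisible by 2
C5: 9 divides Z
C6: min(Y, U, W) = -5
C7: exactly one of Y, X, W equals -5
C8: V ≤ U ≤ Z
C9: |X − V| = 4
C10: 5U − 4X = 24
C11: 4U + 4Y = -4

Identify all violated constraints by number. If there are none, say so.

Violated: 1.

C1: V = -5 ≠ -6 and Y = -5 ≠ -2; both disjuncts false  no
C2: 3W + 3X = 3(4) + 3(-1) = 9  yes
C3: V + Y = -5 + (-5) = -10  yes
C4: 4 / 2 = 2, so 2 divides 4  yes
C5: 9 / 9 = 1, so 9 divides 9  yes
C6: min(-5, 4, 4) = -5  yes
C7: Y=-5, X=-1, W=4; 1 of them equals -5  yes
C8: values -5 ≤ 4 ≤ 9  yes
C9: |-1 − (-5)| = 4  yes
C10: 5U − 4X = 5(4) − 4(-1) = 24  yes
C11: 4U + 4Y = 4(4) + 4(-5) = -4  yes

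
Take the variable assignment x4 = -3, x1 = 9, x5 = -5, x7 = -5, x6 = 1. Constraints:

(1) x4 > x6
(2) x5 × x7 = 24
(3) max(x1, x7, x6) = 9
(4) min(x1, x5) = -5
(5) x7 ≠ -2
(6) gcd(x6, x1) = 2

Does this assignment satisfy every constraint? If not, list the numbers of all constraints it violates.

Constraints 1, 2, 6 do not hold.

(1) x4 = -3, x6 = 1; -3 ≤ 1 (want >)  FAIL
(2) x5 × x7 = -5 × (-5) = 25, not 24  FAIL
(3) max(9, -5, 1) = 9  OK
(4) min(9, -5) = -5  OK
(5) x7 = -5, and -5 ≠ -2  OK
(6) gcd(1, 9) = 1, not 2  FAIL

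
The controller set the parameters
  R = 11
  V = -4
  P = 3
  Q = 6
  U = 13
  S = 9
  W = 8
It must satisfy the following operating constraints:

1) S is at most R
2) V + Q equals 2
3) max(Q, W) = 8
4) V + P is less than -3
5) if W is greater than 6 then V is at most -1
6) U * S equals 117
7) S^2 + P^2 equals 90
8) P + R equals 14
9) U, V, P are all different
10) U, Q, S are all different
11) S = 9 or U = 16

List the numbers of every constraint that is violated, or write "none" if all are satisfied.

The assignment fails constraint 4.

1) S = 9, R = 11; 9 ≤ 11  OK
2) V + Q = -4 + 6 = 2  OK
3) max(6, 8) = 8  OK
4) V + P = -4 + 3 = -1; -1 ≥ -3, bound -3 not met  FAIL
5) W = 8 > 6, so we need V ≤ -1; V = -4 ≤ -1  OK
6) U * S = 13 * 9 = 117  OK
7) S^2 + P^2 = 9^2 + 3^2 = 81 + 9 = 90  OK
8) P + R = 3 + 11 = 14  OK
9) values 13, -4, 3 are pairwise distinct  OK
10) values 13, 6, 9 are pairwise distinct  OK
11) S = 9 = 9 (first disjunct)  OK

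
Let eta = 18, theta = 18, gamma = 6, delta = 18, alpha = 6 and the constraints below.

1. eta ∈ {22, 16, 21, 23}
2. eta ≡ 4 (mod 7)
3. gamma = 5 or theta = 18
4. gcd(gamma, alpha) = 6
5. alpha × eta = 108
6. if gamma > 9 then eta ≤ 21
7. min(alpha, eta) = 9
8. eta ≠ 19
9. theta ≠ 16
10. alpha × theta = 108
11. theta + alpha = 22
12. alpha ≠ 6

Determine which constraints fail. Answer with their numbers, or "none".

Violated: 1, 7, 11, 12.

1. eta = 18 is not in {22, 16, 21, 23} — violated.
2. 18 mod 7 = 4 — satisfied.
3. gamma = 6 ≠ 5, but theta = 18 = 18 (second disjunct) — satisfied.
4. gcd(6, 6) = 6 — satisfied.
5. alpha × eta = 6 × 18 = 108 — satisfied.
6. gamma = 6, not > 9; antecedent false, conditional vacuously true — satisfied.
7. min(6, 18) = 6, not 9 — violated.
8. eta = 18, and 18 ≠ 19 — satisfied.
9. theta = 18, and 18 ≠ 16 — satisfied.
10. alpha × theta = 6 × 18 = 108 — satisfied.
11. theta + alpha = 18 + 6 = 24, not 22 — violated.
12. alpha = 6, but 6 is required to differ — violated.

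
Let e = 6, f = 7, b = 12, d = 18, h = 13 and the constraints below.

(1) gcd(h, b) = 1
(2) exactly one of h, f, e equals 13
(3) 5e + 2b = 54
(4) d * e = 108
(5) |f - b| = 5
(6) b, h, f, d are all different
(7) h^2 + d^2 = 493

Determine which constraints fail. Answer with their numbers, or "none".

(1) gcd(13, 12) = 1  true
(2) h=13, f=7, e=6; 1 of them equals 13  true
(3) 5e + 2b = 5(6) + 2(12) = 54  true
(4) d * e = 18 * 6 = 108  true
(5) |7 - 12| = 5  true
(6) values 12, 13, 7, 18 are pairwise distinct  true
(7) h^2 + d^2 = 13^2 + 18^2 = 169 + 324 = 493  true

No violations.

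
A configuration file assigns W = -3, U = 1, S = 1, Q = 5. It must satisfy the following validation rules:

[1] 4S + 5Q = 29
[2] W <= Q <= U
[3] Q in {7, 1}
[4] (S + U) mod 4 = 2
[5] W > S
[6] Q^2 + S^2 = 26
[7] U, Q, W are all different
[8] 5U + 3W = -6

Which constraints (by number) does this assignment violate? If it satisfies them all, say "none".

[1] 4S + 5Q = 4(1) + 5(5) = 29  true
[2] values -3, 5, 1; Q = 5 is not <= U = 1  false
[3] Q = 5 is not in {7, 1}  false
[4] S + U = 2; 2 mod 4 = 2  true
[5] W = -3, S = 1; -3 ≤ 1 (want >)  false
[6] Q^2 + S^2 = 5^2 + 1^2 = 25 + 1 = 26  true
[7] values 1, 5, -3 are pairwise distinct  true
[8] 5U + 3W = 5(1) + 3(-3) = -4, not -6  false

No — constraints 2, 3, 5, 8 are not satisfied.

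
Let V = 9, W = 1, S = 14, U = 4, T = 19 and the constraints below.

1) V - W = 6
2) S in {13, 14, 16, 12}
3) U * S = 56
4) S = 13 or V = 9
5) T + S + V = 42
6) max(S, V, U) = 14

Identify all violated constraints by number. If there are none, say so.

1) V - W = 9 - 1 = 8, not 6 — violated.
2) S = 14 is in {13, 14, 16, 12} — OK.
3) U * S = 4 * 14 = 56 — OK.
4) S = 14 ≠ 13, but V = 9 = 9 (second disjunct) — OK.
5) T + S + V = 19 + 14 + 9 = 42 — OK.
6) max(14, 9, 4) = 14 — OK.

Violated: 1.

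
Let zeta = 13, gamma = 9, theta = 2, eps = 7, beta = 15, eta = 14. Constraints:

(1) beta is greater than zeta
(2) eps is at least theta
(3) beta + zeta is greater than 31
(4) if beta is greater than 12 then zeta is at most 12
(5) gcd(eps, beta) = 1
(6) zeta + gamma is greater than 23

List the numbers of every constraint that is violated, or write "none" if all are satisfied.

(1) beta = 15, zeta = 13; 15 > 13  OK
(2) eps = 7, theta = 2; 7 ≥ 2  OK
(3) beta + zeta = 15 + 13 = 28; 28 ≤ 31, bound 31 not met  FAIL
(4) beta = 15 > 12, so we need zeta ≤ 12; but zeta = 13 > 12  FAIL
(5) gcd(7, 15) = 1  OK
(6) zeta + gamma = 13 + 9 = 22; 22 ≤ 23, bound 23 not met  FAIL

Constraints 3, 4, 6 are violated.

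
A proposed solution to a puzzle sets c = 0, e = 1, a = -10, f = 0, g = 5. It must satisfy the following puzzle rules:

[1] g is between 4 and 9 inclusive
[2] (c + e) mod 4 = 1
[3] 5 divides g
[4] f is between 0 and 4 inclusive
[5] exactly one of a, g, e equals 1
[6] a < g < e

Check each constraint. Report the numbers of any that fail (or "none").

The assignment fails constraint 6.

[1] g = 5 lies in [4, 9]  yes
[2] c + e = 1; 1 mod 4 = 1  yes
[3] 5 / 5 = 1, so 5 divides 5  yes
[4] f = 0 lies in [0, 4]  yes
[5] a=-10, g=5, e=1; 1 of them equals 1  yes
[6] values -10, 5, 1; g = 5 is not < e = 1  no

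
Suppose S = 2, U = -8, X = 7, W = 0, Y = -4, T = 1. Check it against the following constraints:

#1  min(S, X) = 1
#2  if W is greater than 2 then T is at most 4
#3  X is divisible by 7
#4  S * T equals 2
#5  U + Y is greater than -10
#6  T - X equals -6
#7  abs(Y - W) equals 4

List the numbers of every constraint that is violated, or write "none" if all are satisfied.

Constraints 1 and 5 do not hold.

#1 min(2, 7) = 2, not 1 — does not hold.
#2 W = 0, not > 2; antecedent false, conditional vacuously true — holds.
#3 7 / 7 = 1, so 7 divides 7 — holds.
#4 S * T = 2 * 1 = 2 — holds.
#5 U + Y = -8 + (-4) = -12; -12 ≤ -10, bound -10 not met — does not hold.
#6 T - X = 1 - 7 = -6 — holds.
#7 abs(-4 - 0) = 4 — holds.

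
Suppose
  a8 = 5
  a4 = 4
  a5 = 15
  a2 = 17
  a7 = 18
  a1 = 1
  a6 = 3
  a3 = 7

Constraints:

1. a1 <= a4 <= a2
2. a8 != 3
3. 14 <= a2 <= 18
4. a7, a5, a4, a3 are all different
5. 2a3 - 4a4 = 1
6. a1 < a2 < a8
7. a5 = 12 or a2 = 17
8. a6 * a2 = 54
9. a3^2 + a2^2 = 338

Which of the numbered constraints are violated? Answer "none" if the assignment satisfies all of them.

1. values 1 <= 4 <= 17 — OK.
2. a8 = 5, and 5 ≠ 3 — OK.
3. a2 = 17 lies in [14, 18] — OK.
4. values 18, 15, 4, 7 are pairwise distinct — OK.
5. 2a3 - 4a4 = 2(7) - 4(4) = -2, not 1 — violated.
6. values 1, 17, 5; a2 = 17 is not < a8 = 5 — violated.
7. a5 = 15 ≠ 12, but a2 = 17 = 17 (second disjunct) — OK.
8. a6 * a2 = 3 * 17 = 51, not 54 — violated.
9. a3^2 + a2^2 = 7^2 + 17^2 = 49 + 289 = 338 — OK.

No — constraints 5, 6, and 8 are not satisfied.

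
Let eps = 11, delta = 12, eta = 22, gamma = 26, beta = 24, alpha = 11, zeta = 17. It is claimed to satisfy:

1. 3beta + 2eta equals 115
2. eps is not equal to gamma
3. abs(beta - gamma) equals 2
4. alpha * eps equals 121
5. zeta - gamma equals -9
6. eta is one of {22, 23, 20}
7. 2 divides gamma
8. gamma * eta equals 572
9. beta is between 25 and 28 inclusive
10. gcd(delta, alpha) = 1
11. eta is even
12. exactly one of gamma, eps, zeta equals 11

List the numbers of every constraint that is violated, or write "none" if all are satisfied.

No — constraints 1 and 9 are not satisfied.

1. 3beta + 2eta = 3(24) + 2(22) = 116, not 115 — violated.
2. eps = 11, gamma = 26; distinct — OK.
3. abs(24 - 26) = 2 — OK.
4. alpha * eps = 11 * 11 = 121 — OK.
5. zeta - gamma = 17 - 26 = -9 — OK.
6. eta = 22 is in {22, 23, 20} — OK.
7. 26 / 2 = 13, so 2 divides 26 — OK.
8. gamma * eta = 26 * 22 = 572 — OK.
9. beta = 24 is outside [25, 28] — violated.
10. gcd(12, 11) = 1 — OK.
11. eta = 22 is even — OK.
12. gamma=26, eps=11, zeta=17; 1 of them equals 11 — OK.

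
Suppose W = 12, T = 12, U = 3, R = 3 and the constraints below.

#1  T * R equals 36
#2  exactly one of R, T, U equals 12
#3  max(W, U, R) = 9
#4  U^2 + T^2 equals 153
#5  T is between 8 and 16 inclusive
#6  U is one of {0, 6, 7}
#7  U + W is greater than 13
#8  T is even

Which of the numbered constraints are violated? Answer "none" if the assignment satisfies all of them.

The assignment fails constraints 3, 6.

#1 T * R = 12 * 3 = 36  yes
#2 R=3, T=12, U=3; 1 of them equals 12  yes
#3 max(12, 3, 3) = 12, not 9  no
#4 U^2 + T^2 = 3^2 + 12^2 = 9 + 144 = 153  yes
#5 T = 12 lies in [8, 16]  yes
#6 U = 3 is not in {0, 6, 7}  no
#7 U + W = 3 + 12 = 15; 15 > 13  yes
#8 T = 12 is even  yes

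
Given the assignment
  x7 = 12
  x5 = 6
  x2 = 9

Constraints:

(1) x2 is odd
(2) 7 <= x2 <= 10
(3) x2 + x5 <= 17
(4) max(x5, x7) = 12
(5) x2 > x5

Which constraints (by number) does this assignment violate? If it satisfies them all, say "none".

Yes — all constraints hold.

(1) x2 = 9 is odd — OK.
(2) x2 = 9 lies in [7, 10] — OK.
(3) x2 + x5 = 9 + 6 = 15; 15 ≤ 17 — OK.
(4) max(6, 12) = 12 — OK.
(5) x2 = 9, x5 = 6; 9 > 6 — OK.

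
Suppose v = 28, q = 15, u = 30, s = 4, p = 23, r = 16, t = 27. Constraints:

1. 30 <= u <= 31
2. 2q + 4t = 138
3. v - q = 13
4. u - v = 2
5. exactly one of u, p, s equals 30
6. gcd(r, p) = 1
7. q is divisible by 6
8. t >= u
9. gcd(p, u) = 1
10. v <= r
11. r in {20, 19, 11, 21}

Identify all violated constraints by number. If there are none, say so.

1. u = 30 lies in [30, 31] — satisfied.
2. 2q + 4t = 2(15) + 4(27) = 138 — satisfied.
3. v - q = 28 - 15 = 13 — satisfied.
4. u - v = 30 - 28 = 2 — satisfied.
5. u=30, p=23, s=4; 1 of them equals 30 — satisfied.
6. gcd(16, 23) = 1 — satisfied.
7. 15 = 6*2 + 3, so 6 does not divide 15 — violated.
8. t = 27, u = 30; 27 < 30 (want ≥) — violated.
9. gcd(23, 30) = 1 — satisfied.
10. v = 28, r = 16; 28 > 16 (want ≤) — violated.
11. r = 16 is not in {20, 19, 11, 21} — violated.

Constraints 7, 8, 10, 11 do not hold.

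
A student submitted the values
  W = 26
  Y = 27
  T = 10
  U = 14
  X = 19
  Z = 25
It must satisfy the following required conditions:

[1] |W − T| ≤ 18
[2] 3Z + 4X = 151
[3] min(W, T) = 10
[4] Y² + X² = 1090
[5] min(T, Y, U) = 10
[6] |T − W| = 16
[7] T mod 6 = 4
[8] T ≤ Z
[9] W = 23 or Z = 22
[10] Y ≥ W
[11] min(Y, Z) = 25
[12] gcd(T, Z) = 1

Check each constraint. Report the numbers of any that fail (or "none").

[1] |26 − 10| = 16; 16 ≤ 18 — holds.
[2] 3Z + 4X = 3(25) + 4(19) = 151 — holds.
[3] min(26, 10) = 10 — holds.
[4] Y² + X² = 27² + 19² = 729 + 361 = 1090 — holds.
[5] min(10, 27, 14) = 10 — holds.
[6] |10 − 26| = 16 — holds.
[7] 10 mod 6 = 4 — holds.
[8] T = 10, Z = 25; 10 ≤ 25 — holds.
[9] W = 26 ≠ 23 and Z = 25 ≠ 22; both disjuncts false — fails.
[10] Y = 27, W = 26; 27 ≥ 26 — holds.
[11] min(27, 25) = 25 — holds.
[12] gcd(10, 25) = 5, not 1 — fails.

No — constraints 9, 12 are not satisfied.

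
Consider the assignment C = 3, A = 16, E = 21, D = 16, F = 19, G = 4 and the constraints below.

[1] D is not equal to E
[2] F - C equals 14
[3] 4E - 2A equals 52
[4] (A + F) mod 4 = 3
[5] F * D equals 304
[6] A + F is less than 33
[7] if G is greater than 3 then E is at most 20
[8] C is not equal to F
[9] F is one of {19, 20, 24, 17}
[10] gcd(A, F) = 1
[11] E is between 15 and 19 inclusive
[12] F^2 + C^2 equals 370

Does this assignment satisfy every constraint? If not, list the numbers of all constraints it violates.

[1] D = 16, E = 21; distinct — holds.
[2] F - C = 19 - 3 = 16, not 14 — fails.
[3] 4E - 2A = 4(21) - 2(16) = 52 — holds.
[4] A + F = 35; 35 mod 4 = 3 — holds.
[5] F * D = 19 * 16 = 304 — holds.
[6] A + F = 16 + 19 = 35; 35 ≥ 33, bound 33 not met — fails.
[7] G = 4 > 3, so we need E ≤ 20; but E = 21 > 20 — fails.
[8] C = 3, F = 19; distinct — holds.
[9] F = 19 is in {19, 20, 24, 17} — holds.
[10] gcd(16, 19) = 1 — holds.
[11] E = 21 is outside [15, 19] — fails.
[12] F^2 + C^2 = 19^2 + 3^2 = 361 + 9 = 370 — holds.

The assignment fails constraints 2, 6, 7, and 11.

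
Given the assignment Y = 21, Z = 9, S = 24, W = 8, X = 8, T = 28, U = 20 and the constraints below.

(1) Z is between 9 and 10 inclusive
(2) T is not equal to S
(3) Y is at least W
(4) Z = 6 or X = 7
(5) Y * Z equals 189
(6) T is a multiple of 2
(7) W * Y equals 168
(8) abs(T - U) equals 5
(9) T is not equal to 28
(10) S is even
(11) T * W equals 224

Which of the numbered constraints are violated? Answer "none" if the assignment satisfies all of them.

(1) Z = 9 lies in [9, 10]  OK
(2) T = 28, S = 24; distinct  OK
(3) Y = 21, W = 8; 21 ≥ 8  OK
(4) Z = 9 ≠ 6 and X = 8 ≠ 7; both disjuncts false  FAIL
(5) Y * Z = 21 * 9 = 189  OK
(6) 28 / 2 = 14, so 2 divides 28  OK
(7) W * Y = 8 * 21 = 168  OK
(8) abs(28 - 20) = 8, not 5  FAIL
(9) T = 28, but 28 is required to differ  FAIL
(10) S = 24 is even  OK
(11) T * W = 28 * 8 = 224  OK

Constraints 4, 8, 9 do not hold.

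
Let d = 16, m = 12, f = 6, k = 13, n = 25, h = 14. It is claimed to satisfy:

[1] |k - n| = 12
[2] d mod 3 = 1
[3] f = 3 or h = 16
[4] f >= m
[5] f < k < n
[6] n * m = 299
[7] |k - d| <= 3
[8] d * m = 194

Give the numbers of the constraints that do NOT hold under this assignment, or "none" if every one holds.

[1] |13 - 25| = 12 — satisfied.
[2] 16 mod 3 = 1 — satisfied.
[3] f = 6 ≠ 3 and h = 14 ≠ 16; both disjuncts false — violated.
[4] f = 6, m = 12; 6 < 12 (want ≥) — violated.
[5] values 6 < 13 < 25 — satisfied.
[6] n * m = 25 * 12 = 300, not 299 — violated.
[7] |13 - 16| = 3; 3 ≤ 3 — satisfied.
[8] d * m = 16 * 12 = 192, not 194 — violated.

No — constraints 3, 4, 6, 8 are not satisfied.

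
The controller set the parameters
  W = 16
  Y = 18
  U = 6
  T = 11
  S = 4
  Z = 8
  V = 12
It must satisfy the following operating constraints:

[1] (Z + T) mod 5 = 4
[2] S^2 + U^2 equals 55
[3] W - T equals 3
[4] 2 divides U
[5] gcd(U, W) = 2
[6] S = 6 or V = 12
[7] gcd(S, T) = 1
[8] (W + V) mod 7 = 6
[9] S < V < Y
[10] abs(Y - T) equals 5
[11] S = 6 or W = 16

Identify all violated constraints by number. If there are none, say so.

Constraints 2, 3, 8, 10 are violated.

[1] Z + T = 19; 19 mod 5 = 4  yes
[2] S^2 + U^2 = 4^2 + 6^2 = 16 + 36 = 52, not 55  no
[3] W - T = 16 - 11 = 5, not 3  no
[4] 6 / 2 = 3, so 2 divides 6  yes
[5] gcd(6, 16) = 2  yes
[6] S = 4 ≠ 6, but V = 12 = 12 (second disjunct)  yes
[7] gcd(4, 11) = 1  yes
[8] W + V = 28; 28 mod 7 = 0, not 6  no
[9] values 4 < 12 < 18  yes
[10] abs(18 - 11) = 7, not 5  no
[11] S = 4 ≠ 6, but W = 16 = 16 (second disjunct)  yes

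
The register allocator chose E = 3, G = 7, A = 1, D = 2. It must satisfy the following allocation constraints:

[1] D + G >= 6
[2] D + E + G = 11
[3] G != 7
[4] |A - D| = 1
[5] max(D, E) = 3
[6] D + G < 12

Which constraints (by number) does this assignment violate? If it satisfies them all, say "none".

[1] D + G = 2 + 7 = 9; 9 ≥ 6  holds
[2] D + E + G = 2 + 3 + 7 = 12, not 11  fails
[3] G = 7, but 7 is required to differ  fails
[4] |1 - 2| = 1  holds
[5] max(2, 3) = 3  holds
[6] D + G = 2 + 7 = 9; 9 < 12  holds

No — constraints 2 and 3 are not satisfied.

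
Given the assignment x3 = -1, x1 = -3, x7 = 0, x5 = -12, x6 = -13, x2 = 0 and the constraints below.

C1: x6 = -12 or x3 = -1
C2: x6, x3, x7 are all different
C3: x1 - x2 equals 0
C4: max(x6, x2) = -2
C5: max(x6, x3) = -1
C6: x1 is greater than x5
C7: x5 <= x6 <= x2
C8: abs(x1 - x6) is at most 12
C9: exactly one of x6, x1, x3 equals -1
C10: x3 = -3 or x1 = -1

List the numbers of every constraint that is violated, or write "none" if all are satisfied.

C1: x6 = -13 ≠ -12, but x3 = -1 = -1 (second disjunct)  ✔
C2: values -13, -1, 0 are pairwise distinct  ✔
C3: x1 - x2 = -3 - 0 = -3, not 0  ✘
C4: max(-13, 0) = 0, not -2  ✘
C5: max(-13, -1) = -1  ✔
C6: x1 = -3, x5 = -12; -3 > -12  ✔
C7: values -12, -13, 0; x5 = -12 is not <= x6 = -13  ✘
C8: abs(-3 - (-13)) = 10; 10 ≤ 12  ✔
C9: x6=-13, x1=-3, x3=-1; 1 of them equals -1  ✔
C10: x3 = -1 ≠ -3 and x1 = -3 ≠ -1; both disjuncts false  ✘

Violated: 3, 4, 7, and 10.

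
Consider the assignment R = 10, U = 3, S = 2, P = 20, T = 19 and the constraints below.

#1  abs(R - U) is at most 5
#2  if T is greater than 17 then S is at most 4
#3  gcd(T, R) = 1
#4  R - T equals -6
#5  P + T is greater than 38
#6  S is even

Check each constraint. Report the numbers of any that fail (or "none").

Constraints 1, 4 are violated.

#1 abs(10 - 3) = 7; 7 > 5, exceeds bound 5 — does not hold.
#2 T = 19 > 17, so we need S ≤ 4; S = 2 ≤ 4 — holds.
#3 gcd(19, 10) = 1 — holds.
#4 R - T = 10 - 19 = -9, not -6 — does not hold.
#5 P + T = 20 + 19 = 39; 39 > 38 — holds.
#6 S = 2 is even — holds.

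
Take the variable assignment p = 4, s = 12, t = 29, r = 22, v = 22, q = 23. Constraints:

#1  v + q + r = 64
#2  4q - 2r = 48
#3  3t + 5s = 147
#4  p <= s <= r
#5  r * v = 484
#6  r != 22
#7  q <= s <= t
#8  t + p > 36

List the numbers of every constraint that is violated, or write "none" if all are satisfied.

#1 v + q + r = 22 + 23 + 22 = 67, not 64  no
#2 4q - 2r = 4(23) - 2(22) = 48  yes
#3 3t + 5s = 3(29) + 5(12) = 147  yes
#4 values 4 <= 12 <= 22  yes
#5 r * v = 22 * 22 = 484  yes
#6 r = 22, but 22 is required to differ  no
#7 values 23, 12, 29; q = 23 is not <= s = 12  no
#8 t + p = 29 + 4 = 33; 33 ≤ 36, bound 36 not met  no

The assignment fails constraints 1, 6, 7, and 8.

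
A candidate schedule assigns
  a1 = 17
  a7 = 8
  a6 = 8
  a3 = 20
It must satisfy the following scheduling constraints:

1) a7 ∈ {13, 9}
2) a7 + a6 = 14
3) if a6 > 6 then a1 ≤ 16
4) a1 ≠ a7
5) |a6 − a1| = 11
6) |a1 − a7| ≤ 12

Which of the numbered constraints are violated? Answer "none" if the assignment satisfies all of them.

Constraints 1, 2, 3, 5 are violated.

1) a7 = 8 is not in {13, 9} — violated.
2) a7 + a6 = 8 + 8 = 16, not 14 — violated.
3) a6 = 8 > 6, so we need a1 ≤ 16; but a1 = 17 > 16 — violated.
4) a1 = 17, a7 = 8; distinct — OK.
5) |8 − 17| = 9, not 11 — violated.
6) |17 − 8| = 9; 9 ≤ 12 — OK.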